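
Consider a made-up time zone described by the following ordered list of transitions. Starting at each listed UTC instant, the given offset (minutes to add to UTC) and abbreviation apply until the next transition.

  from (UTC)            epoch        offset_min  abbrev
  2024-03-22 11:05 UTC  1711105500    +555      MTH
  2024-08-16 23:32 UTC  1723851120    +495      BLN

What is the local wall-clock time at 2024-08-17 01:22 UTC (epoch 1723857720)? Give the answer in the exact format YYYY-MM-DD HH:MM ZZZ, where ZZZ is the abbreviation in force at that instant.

Query: 2024-08-17 01:22 UTC
Rule 2/2 (BLN, +08:15): 2024-08-16 23:32 UTC ≤ query < +∞
1·60 + 22 + 495 = 577 min
577 = 0·1440 + 577; 577 = 9·60 + 37 → 09:37, same day
→ 2024-08-17 09:37 BLN

2024-08-17 09:37 BLN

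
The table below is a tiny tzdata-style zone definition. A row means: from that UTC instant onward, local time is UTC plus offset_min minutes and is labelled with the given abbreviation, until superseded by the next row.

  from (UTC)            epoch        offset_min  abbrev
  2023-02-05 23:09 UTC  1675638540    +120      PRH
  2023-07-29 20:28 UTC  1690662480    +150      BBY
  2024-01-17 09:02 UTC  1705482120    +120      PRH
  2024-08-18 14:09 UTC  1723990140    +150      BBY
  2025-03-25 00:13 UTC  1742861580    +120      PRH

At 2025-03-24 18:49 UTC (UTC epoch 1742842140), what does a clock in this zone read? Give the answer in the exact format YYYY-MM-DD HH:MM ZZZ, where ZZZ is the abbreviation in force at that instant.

Query: 2025-03-24 18:49 UTC
Rule 4/5 (BBY, +02:30): 2024-08-18 14:09 UTC ≤ query < 2025-03-25 00:13 UTC
18·60 + 49 + 150 = 1279 min
1279 = 0·1440 + 1279; 1279 = 21·60 + 19 → 21:19, same day
→ 2025-03-24 21:19 BBY

2025-03-24 21:19 BBY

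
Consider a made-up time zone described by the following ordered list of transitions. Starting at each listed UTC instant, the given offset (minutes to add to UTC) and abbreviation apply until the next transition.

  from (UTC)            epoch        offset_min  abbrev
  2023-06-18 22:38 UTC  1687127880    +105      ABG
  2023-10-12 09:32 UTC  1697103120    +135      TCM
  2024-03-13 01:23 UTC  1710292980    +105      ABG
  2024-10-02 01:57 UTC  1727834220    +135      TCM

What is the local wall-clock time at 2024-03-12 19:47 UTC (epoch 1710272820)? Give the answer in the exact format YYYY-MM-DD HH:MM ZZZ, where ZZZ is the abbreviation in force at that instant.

2024-03-12 22:02 TCM

Query: 2024-03-12 19:47 UTC
Rule 2/4 (TCM, +02:15): 2023-10-12 09:32 UTC ≤ query < 2024-03-13 01:23 UTC
19·60 + 47 + 135 = 1322 min
1322 = 0·1440 + 1322; 1322 = 22·60 + 2 → 22:02, same day
→ 2024-03-12 22:02 TCM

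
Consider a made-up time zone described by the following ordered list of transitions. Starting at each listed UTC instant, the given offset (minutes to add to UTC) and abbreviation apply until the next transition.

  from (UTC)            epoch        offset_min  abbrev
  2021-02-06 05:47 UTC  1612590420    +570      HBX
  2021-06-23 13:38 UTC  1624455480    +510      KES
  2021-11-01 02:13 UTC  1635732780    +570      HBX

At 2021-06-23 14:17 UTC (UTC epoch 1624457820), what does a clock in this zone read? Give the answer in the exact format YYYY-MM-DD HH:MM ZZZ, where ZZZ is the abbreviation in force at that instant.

Query: 2021-06-23 14:17 UTC
Rule 2/3 (KES, +08:30): 2021-06-23 13:38 UTC ≤ query < 2021-11-01 02:13 UTC
14·60 + 17 + 510 = 1367 min
1367 = 0·1440 + 1367; 1367 = 22·60 + 47 → 22:47, same day
→ 2021-06-23 22:47 KES

2021-06-23 22:47 KES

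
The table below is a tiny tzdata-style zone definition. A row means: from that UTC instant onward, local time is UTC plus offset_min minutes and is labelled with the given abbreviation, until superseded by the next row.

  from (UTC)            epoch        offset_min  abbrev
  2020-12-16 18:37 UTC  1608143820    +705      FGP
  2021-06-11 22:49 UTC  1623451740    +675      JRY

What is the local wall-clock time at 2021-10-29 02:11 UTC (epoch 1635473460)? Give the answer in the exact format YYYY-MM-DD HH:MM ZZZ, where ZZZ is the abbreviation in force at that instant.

2021-10-29 13:26 JRY

Query: 2021-10-29 02:11 UTC
Rule 2/2 (JRY, +11:15): 2021-06-11 22:49 UTC ≤ query < +∞
2·60 + 11 + 675 = 806 min
806 = 0·1440 + 806; 806 = 13·60 + 26 → 13:26, same day
→ 2021-10-29 13:26 JRY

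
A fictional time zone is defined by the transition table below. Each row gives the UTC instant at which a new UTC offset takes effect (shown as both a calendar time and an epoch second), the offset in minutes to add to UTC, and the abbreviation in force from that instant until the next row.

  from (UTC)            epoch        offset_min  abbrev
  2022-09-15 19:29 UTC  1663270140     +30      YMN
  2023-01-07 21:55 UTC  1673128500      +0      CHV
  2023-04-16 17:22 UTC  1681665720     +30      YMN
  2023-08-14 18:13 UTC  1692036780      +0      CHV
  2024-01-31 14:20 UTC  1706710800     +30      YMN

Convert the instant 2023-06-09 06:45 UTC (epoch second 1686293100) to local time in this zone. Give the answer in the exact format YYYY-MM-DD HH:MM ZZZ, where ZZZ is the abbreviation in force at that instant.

Query: 2023-06-09 06:45 UTC
Rule 3/5 (YMN, +00:30): 2023-04-16 17:22 UTC ≤ query < 2023-08-14 18:13 UTC
6·60 + 45 + 30 = 435 min
435 = 0·1440 + 435; 435 = 7·60 + 15 → 07:15, same day
→ 2023-06-09 07:15 YMN

2023-06-09 07:15 YMN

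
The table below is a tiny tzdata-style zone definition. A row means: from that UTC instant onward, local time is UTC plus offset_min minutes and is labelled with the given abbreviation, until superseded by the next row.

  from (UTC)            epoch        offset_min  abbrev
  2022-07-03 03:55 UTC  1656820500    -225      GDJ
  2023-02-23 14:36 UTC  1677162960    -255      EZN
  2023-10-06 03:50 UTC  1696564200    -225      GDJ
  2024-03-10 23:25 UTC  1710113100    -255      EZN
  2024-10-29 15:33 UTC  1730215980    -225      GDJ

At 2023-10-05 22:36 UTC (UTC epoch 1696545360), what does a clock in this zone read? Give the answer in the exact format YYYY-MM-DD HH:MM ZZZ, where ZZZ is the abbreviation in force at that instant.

2023-10-05 18:21 EZN

Query: 2023-10-05 22:36 UTC
Rule 2/5 (EZN, -04:15): 2023-02-23 14:36 UTC ≤ query < 2023-10-06 03:50 UTC
22·60 + 36 - 255 = 1101 min
1101 = 0·1440 + 1101; 1101 = 18·60 + 21 → 18:21, same day
→ 2023-10-05 18:21 EZN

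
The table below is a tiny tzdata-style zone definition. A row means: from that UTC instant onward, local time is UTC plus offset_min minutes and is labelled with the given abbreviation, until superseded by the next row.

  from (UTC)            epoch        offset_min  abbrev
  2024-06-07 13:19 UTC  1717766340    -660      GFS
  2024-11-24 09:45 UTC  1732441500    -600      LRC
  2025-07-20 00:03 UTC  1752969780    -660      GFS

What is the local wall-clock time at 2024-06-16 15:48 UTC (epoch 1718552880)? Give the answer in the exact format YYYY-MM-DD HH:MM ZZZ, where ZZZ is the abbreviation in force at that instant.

Query: 2024-06-16 15:48 UTC
Rule 1/3 (GFS, -11:00): 2024-06-07 13:19 UTC ≤ query < 2024-11-24 09:45 UTC
15·60 + 48 - 660 = 288 min
288 = 0·1440 + 288; 288 = 4·60 + 48 → 04:48, same day
→ 2024-06-16 04:48 GFS

2024-06-16 04:48 GFS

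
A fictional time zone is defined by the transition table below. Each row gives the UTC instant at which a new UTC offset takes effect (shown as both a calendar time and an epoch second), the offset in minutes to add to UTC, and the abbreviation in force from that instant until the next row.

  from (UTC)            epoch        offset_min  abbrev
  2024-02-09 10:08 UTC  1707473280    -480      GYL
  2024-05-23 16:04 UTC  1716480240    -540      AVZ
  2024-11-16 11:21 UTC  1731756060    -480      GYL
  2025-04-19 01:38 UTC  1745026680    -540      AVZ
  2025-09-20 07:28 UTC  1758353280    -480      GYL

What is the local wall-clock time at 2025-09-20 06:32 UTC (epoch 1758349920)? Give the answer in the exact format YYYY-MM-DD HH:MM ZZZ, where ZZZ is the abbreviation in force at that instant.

2025-09-19 21:32 AVZ

Query: 2025-09-20 06:32 UTC
Rule 4/5 (AVZ, -09:00): 2025-04-19 01:38 UTC ≤ query < 2025-09-20 07:28 UTC
6·60 + 32 - 540 = -148 min
-148 = -1·1440 + 1292; 1292 = 21·60 + 32 → 21:32, 2025-09-20 - 1 day = 2025-09-19
→ 2025-09-19 21:32 AVZ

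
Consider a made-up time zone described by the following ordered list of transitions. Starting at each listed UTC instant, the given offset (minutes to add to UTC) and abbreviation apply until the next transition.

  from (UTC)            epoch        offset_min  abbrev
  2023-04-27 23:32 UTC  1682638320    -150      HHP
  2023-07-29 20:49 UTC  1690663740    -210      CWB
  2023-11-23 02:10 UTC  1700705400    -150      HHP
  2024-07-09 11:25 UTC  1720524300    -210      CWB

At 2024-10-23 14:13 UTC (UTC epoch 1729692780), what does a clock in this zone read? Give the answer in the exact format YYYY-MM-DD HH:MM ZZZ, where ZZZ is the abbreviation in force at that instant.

Query: 2024-10-23 14:13 UTC
Rule 4/4 (CWB, -03:30): 2024-07-09 11:25 UTC ≤ query < +∞
14·60 + 13 - 210 = 643 min
643 = 0·1440 + 643; 643 = 10·60 + 43 → 10:43, same day
→ 2024-10-23 10:43 CWB

2024-10-23 10:43 CWB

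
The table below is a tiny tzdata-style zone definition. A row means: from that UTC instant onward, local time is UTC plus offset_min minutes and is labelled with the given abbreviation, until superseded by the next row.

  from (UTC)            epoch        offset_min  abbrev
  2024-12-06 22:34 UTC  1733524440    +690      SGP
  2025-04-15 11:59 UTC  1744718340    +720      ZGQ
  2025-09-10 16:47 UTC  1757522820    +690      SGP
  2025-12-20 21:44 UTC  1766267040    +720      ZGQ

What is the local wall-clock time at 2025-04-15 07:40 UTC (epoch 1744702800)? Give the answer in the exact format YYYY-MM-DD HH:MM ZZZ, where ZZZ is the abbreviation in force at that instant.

2025-04-15 19:10 SGP

Query: 2025-04-15 07:40 UTC
Rule 1/4 (SGP, +11:30): 2024-12-06 22:34 UTC ≤ query < 2025-04-15 11:59 UTC
7·60 + 40 + 690 = 1150 min
1150 = 0·1440 + 1150; 1150 = 19·60 + 10 → 19:10, same day
→ 2025-04-15 19:10 SGP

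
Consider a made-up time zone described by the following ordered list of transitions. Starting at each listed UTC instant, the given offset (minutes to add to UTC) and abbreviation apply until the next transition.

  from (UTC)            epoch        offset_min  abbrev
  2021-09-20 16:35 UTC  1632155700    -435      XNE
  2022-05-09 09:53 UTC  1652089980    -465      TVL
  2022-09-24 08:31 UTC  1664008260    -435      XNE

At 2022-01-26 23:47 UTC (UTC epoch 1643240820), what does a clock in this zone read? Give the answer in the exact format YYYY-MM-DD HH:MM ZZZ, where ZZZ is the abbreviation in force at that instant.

Query: 2022-01-26 23:47 UTC
Rule 1/3 (XNE, -07:15): 2021-09-20 16:35 UTC ≤ query < 2022-05-09 09:53 UTC
23·60 + 47 - 435 = 992 min
992 = 0·1440 + 992; 992 = 16·60 + 32 → 16:32, same day
→ 2022-01-26 16:32 XNE

2022-01-26 16:32 XNE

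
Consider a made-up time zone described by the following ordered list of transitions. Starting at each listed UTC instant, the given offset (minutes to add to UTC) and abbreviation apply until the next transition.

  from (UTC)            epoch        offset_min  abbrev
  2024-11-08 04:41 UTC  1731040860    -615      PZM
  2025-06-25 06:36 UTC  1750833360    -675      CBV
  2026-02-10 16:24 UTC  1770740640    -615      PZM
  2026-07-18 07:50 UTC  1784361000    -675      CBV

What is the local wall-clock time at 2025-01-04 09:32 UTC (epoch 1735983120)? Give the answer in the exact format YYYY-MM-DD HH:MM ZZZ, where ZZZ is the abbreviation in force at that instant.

2025-01-03 23:17 PZM

Query: 2025-01-04 09:32 UTC
Rule 1/4 (PZM, -10:15): 2024-11-08 04:41 UTC ≤ query < 2025-06-25 06:36 UTC
9·60 + 32 - 615 = -43 min
-43 = -1·1440 + 1397; 1397 = 23·60 + 17 → 23:17, 2025-01-04 - 1 day = 2025-01-03
→ 2025-01-03 23:17 PZM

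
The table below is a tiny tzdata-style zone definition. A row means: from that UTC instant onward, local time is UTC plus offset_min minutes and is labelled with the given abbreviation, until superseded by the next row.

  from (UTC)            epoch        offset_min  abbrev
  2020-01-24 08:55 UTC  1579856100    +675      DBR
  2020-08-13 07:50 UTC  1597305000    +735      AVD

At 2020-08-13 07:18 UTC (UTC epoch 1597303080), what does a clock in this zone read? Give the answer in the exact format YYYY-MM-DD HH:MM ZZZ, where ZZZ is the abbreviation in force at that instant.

2020-08-13 18:33 DBR

Query: 2020-08-13 07:18 UTC
Rule 1/2 (DBR, +11:15): 2020-01-24 08:55 UTC ≤ query < 2020-08-13 07:50 UTC
7·60 + 18 + 675 = 1113 min
1113 = 0·1440 + 1113; 1113 = 18·60 + 33 → 18:33, same day
→ 2020-08-13 18:33 DBR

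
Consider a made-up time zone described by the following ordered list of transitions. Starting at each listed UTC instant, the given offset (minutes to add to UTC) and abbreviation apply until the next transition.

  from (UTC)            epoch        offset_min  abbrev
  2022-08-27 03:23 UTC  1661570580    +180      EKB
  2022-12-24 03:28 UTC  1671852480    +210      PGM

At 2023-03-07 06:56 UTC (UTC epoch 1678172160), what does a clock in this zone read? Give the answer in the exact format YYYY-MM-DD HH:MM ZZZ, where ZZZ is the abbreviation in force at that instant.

2023-03-07 10:26 PGM

Query: 2023-03-07 06:56 UTC
Rule 2/2 (PGM, +03:30): 2022-12-24 03:28 UTC ≤ query < +∞
6·60 + 56 + 210 = 626 min
626 = 0·1440 + 626; 626 = 10·60 + 26 → 10:26, same day
→ 2023-03-07 10:26 PGM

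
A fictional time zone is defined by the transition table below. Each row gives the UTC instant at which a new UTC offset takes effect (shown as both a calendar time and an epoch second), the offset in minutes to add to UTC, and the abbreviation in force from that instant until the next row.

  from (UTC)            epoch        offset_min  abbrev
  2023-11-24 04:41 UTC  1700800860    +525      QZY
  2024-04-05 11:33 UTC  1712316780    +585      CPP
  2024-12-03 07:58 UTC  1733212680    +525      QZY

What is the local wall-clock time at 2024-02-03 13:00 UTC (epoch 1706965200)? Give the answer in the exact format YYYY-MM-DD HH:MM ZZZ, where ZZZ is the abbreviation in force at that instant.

2024-02-03 21:45 QZY

Query: 2024-02-03 13:00 UTC
Rule 1/3 (QZY, +08:45): 2023-11-24 04:41 UTC ≤ query < 2024-04-05 11:33 UTC
13·60 + 0 + 525 = 1305 min
1305 = 0·1440 + 1305; 1305 = 21·60 + 45 → 21:45, same day
→ 2024-02-03 21:45 QZY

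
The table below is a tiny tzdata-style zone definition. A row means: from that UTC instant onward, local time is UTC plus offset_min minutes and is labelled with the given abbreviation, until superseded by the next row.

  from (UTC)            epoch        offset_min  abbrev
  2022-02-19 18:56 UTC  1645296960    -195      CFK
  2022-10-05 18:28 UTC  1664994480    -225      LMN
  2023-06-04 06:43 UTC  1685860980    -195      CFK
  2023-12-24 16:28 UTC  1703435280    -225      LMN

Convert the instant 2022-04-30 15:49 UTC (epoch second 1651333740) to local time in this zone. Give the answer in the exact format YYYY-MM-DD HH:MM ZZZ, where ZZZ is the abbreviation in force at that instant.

Query: 2022-04-30 15:49 UTC
Rule 1/4 (CFK, -03:15): 2022-02-19 18:56 UTC ≤ query < 2022-10-05 18:28 UTC
15·60 + 49 - 195 = 754 min
754 = 0·1440 + 754; 754 = 12·60 + 34 → 12:34, same day
→ 2022-04-30 12:34 CFK

2022-04-30 12:34 CFK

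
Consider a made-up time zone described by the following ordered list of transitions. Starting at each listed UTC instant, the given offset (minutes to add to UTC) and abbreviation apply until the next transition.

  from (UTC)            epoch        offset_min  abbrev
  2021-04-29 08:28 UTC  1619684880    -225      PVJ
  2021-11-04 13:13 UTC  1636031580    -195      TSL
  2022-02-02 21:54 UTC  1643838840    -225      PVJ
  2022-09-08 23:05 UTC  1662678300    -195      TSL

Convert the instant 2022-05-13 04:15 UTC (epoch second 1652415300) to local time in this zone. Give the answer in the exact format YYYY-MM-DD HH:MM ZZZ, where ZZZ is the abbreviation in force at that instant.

Query: 2022-05-13 04:15 UTC
Rule 3/4 (PVJ, -03:45): 2022-02-02 21:54 UTC ≤ query < 2022-09-08 23:05 UTC
4·60 + 15 - 225 = 30 min
30 = 0·1440 + 30; 30 = 0·60 + 30 → 00:30, same day
→ 2022-05-13 00:30 PVJ

2022-05-13 00:30 PVJ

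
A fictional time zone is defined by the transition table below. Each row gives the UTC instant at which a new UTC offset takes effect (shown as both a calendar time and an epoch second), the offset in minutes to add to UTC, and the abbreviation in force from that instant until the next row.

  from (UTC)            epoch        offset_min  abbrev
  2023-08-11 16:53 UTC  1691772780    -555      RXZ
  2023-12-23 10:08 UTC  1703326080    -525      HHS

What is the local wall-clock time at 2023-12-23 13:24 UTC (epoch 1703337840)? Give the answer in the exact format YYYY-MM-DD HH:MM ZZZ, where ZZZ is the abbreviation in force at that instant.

Query: 2023-12-23 13:24 UTC
Rule 2/2 (HHS, -08:45): 2023-12-23 10:08 UTC ≤ query < +∞
13·60 + 24 - 525 = 279 min
279 = 0·1440 + 279; 279 = 4·60 + 39 → 04:39, same day
→ 2023-12-23 04:39 HHS

2023-12-23 04:39 HHS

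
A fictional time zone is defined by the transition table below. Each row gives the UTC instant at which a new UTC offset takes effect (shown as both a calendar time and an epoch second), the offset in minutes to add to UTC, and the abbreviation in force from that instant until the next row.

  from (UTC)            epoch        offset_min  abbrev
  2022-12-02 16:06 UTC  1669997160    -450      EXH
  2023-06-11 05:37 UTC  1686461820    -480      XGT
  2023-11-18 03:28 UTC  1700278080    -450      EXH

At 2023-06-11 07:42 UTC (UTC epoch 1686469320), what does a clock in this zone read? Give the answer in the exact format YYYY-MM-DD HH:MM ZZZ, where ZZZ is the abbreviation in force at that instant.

Query: 2023-06-11 07:42 UTC
Rule 2/3 (XGT, -08:00): 2023-06-11 05:37 UTC ≤ query < 2023-11-18 03:28 UTC
7·60 + 42 - 480 = -18 min
-18 = -1·1440 + 1422; 1422 = 23·60 + 42 → 23:42, 2023-06-11 - 1 day = 2023-06-10
→ 2023-06-10 23:42 XGT

2023-06-10 23:42 XGT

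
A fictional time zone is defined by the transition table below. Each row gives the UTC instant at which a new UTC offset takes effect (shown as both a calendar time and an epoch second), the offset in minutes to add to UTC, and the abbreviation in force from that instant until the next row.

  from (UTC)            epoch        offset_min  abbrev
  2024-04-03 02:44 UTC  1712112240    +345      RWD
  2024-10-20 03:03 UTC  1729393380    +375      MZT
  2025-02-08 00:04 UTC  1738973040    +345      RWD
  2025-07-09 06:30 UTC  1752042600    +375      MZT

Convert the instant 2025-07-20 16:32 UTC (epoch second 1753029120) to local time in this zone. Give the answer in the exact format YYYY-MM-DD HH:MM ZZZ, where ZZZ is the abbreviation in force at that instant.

Query: 2025-07-20 16:32 UTC
Rule 4/4 (MZT, +06:15): 2025-07-09 06:30 UTC ≤ query < +∞
16·60 + 32 + 375 = 1367 min
1367 = 0·1440 + 1367; 1367 = 22·60 + 47 → 22:47, same day
→ 2025-07-20 22:47 MZT

2025-07-20 22:47 MZT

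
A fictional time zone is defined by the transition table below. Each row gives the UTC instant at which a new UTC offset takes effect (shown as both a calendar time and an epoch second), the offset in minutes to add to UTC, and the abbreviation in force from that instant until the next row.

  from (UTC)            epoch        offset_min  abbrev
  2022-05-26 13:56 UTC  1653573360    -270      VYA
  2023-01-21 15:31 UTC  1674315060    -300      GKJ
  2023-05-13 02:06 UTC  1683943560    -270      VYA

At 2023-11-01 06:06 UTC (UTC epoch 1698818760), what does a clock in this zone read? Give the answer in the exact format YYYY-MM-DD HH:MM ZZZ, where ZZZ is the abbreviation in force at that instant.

2023-11-01 01:36 VYA

Query: 2023-11-01 06:06 UTC
Rule 3/3 (VYA, -04:30): 2023-05-13 02:06 UTC ≤ query < +∞
6·60 + 6 - 270 = 96 min
96 = 0·1440 + 96; 96 = 1·60 + 36 → 01:36, same day
→ 2023-11-01 01:36 VYA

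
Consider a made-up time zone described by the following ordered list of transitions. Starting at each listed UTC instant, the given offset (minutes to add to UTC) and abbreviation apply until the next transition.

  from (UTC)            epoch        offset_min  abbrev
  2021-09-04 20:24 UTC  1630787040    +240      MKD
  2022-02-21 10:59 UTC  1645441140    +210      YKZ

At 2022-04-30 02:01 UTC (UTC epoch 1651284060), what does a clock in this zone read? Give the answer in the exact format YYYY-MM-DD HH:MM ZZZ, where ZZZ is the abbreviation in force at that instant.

Query: 2022-04-30 02:01 UTC
Rule 2/2 (YKZ, +03:30): 2022-02-21 10:59 UTC ≤ query < +∞
2·60 + 1 + 210 = 331 min
331 = 0·1440 + 331; 331 = 5·60 + 31 → 05:31, same day
→ 2022-04-30 05:31 YKZ

2022-04-30 05:31 YKZ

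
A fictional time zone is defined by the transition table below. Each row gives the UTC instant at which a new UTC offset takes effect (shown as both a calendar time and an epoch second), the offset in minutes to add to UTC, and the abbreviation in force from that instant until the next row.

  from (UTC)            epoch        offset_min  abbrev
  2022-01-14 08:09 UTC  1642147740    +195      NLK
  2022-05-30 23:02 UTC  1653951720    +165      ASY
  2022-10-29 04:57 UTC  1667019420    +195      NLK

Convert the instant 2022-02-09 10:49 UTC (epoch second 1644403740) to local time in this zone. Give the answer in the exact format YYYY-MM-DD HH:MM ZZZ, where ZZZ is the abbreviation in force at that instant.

Query: 2022-02-09 10:49 UTC
Rule 1/3 (NLK, +03:15): 2022-01-14 08:09 UTC ≤ query < 2022-05-30 23:02 UTC
10·60 + 49 + 195 = 844 min
844 = 0·1440 + 844; 844 = 14·60 + 4 → 14:04, same day
→ 2022-02-09 14:04 NLK

2022-02-09 14:04 NLK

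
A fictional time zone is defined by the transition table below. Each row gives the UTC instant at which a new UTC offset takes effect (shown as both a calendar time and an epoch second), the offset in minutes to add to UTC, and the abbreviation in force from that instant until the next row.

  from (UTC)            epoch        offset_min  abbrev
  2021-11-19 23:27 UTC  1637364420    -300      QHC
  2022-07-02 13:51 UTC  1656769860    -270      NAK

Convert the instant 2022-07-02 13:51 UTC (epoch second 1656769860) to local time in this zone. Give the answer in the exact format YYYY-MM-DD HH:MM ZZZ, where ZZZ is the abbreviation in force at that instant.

Query: 2022-07-02 13:51 UTC
Rule 2/2 (NAK, -04:30): 2022-07-02 13:51 UTC ≤ query < +∞
13·60 + 51 - 270 = 561 min
561 = 0·1440 + 561; 561 = 9·60 + 21 → 09:21, same day
→ 2022-07-02 09:21 NAK

2022-07-02 09:21 NAK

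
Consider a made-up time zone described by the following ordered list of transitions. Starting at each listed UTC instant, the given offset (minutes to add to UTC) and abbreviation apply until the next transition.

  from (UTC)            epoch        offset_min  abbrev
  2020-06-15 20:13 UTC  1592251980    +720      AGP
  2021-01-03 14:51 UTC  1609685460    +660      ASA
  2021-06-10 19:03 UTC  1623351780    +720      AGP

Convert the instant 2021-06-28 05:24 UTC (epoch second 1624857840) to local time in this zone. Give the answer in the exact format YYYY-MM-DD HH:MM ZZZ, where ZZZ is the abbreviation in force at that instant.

Query: 2021-06-28 05:24 UTC
Rule 3/3 (AGP, +12:00): 2021-06-10 19:03 UTC ≤ query < +∞
5·60 + 24 + 720 = 1044 min
1044 = 0·1440 + 1044; 1044 = 17·60 + 24 → 17:24, same day
→ 2021-06-28 17:24 AGP

2021-06-28 17:24 AGP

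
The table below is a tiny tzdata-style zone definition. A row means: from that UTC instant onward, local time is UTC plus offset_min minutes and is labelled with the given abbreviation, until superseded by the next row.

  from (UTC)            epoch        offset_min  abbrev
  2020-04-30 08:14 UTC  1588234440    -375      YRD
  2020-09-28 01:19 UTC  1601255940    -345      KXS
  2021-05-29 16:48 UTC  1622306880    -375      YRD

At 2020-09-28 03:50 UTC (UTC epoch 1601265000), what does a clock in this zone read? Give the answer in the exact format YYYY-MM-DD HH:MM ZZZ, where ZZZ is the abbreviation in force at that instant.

Query: 2020-09-28 03:50 UTC
Rule 2/3 (KXS, -05:45): 2020-09-28 01:19 UTC ≤ query < 2021-05-29 16:48 UTC
3·60 + 50 - 345 = -115 min
-115 = -1·1440 + 1325; 1325 = 22·60 + 5 → 22:05, 2020-09-28 - 1 day = 2020-09-27
→ 2020-09-27 22:05 KXS

2020-09-27 22:05 KXS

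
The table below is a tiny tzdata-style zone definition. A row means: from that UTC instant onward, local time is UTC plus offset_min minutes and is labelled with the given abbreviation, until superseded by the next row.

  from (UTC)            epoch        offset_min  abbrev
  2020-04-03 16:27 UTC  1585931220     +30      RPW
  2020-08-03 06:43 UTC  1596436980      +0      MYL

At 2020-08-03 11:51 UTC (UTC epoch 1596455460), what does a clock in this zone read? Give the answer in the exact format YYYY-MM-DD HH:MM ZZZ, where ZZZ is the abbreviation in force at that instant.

Query: 2020-08-03 11:51 UTC
Rule 2/2 (MYL, +00:00): 2020-08-03 06:43 UTC ≤ query < +∞
11·60 + 51 + 0 = 711 min
711 = 0·1440 + 711; 711 = 11·60 + 51 → 11:51, same day
→ 2020-08-03 11:51 MYL

2020-08-03 11:51 MYL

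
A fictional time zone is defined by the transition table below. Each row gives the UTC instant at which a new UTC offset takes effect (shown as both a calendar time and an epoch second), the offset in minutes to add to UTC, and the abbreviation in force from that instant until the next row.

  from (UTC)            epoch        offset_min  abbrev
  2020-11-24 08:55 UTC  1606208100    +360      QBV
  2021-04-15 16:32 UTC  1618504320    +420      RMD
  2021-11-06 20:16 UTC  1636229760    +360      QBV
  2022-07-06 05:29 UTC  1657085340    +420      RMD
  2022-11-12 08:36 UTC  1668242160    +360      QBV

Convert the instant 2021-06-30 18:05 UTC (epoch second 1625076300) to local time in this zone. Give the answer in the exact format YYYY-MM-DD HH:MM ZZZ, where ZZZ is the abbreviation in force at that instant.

Query: 2021-06-30 18:05 UTC
Rule 2/5 (RMD, +07:00): 2021-04-15 16:32 UTC ≤ query < 2021-11-06 20:16 UTC
18·60 + 5 + 420 = 1505 min
1505 = 1·1440 + 65; 65 = 1·60 + 5 → 01:05, 2021-06-30 + 1 day = 2021-07-01
→ 2021-07-01 01:05 RMD

2021-07-01 01:05 RMD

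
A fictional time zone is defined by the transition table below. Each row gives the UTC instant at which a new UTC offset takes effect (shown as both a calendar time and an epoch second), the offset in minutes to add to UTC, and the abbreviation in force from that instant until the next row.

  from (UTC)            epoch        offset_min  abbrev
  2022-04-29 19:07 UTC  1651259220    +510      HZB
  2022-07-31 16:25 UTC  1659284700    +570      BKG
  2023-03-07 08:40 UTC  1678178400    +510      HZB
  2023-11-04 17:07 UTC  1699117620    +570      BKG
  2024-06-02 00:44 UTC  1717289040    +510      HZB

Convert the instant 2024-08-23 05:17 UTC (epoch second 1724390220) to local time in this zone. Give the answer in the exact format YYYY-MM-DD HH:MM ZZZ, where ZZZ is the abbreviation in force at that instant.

2024-08-23 13:47 HZB

Query: 2024-08-23 05:17 UTC
Rule 5/5 (HZB, +08:30): 2024-06-02 00:44 UTC ≤ query < +∞
5·60 + 17 + 510 = 827 min
827 = 0·1440 + 827; 827 = 13·60 + 47 → 13:47, same day
→ 2024-08-23 13:47 HZB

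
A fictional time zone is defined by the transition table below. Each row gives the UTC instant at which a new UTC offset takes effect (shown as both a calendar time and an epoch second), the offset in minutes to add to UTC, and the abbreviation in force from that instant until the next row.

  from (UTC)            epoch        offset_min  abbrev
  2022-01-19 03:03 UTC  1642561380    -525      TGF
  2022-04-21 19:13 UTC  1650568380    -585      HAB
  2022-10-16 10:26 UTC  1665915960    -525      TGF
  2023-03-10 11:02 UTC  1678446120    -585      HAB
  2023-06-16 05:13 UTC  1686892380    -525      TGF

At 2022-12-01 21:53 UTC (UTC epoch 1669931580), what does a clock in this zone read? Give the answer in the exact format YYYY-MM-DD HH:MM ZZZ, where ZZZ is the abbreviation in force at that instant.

Query: 2022-12-01 21:53 UTC
Rule 3/5 (TGF, -08:45): 2022-10-16 10:26 UTC ≤ query < 2023-03-10 11:02 UTC
21·60 + 53 - 525 = 788 min
788 = 0·1440 + 788; 788 = 13·60 + 8 → 13:08, same day
→ 2022-12-01 13:08 TGF

2022-12-01 13:08 TGF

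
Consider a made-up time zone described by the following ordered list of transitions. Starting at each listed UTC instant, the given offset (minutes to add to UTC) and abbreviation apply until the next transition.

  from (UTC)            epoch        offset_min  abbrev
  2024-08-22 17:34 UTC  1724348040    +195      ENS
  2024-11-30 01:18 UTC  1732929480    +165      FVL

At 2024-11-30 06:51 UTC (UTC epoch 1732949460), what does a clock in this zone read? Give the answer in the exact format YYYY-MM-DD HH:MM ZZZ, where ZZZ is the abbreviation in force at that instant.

Query: 2024-11-30 06:51 UTC
Rule 2/2 (FVL, +02:45): 2024-11-30 01:18 UTC ≤ query < +∞
6·60 + 51 + 165 = 576 min
576 = 0·1440 + 576; 576 = 9·60 + 36 → 09:36, same day
→ 2024-11-30 09:36 FVL

2024-11-30 09:36 FVL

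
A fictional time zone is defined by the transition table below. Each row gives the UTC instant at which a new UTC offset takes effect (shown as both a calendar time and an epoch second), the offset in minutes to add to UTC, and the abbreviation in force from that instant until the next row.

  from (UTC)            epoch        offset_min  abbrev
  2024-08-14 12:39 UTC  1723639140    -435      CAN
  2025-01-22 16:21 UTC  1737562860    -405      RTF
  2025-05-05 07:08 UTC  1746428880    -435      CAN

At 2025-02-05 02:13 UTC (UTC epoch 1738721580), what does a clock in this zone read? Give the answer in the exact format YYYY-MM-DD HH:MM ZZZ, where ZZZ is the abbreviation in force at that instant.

2025-02-04 19:28 RTF

Query: 2025-02-05 02:13 UTC
Rule 2/3 (RTF, -06:45): 2025-01-22 16:21 UTC ≤ query < 2025-05-05 07:08 UTC
2·60 + 13 - 405 = -272 min
-272 = -1·1440 + 1168; 1168 = 19·60 + 28 → 19:28, 2025-02-05 - 1 day = 2025-02-04
→ 2025-02-04 19:28 RTF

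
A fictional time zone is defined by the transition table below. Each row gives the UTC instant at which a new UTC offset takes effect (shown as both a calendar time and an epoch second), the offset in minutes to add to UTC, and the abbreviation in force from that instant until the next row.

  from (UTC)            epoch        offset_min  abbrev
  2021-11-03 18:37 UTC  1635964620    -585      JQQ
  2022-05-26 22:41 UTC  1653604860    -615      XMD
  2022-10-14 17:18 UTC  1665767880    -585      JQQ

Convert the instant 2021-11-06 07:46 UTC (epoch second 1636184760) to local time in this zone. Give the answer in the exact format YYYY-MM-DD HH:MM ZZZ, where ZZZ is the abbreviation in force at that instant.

Query: 2021-11-06 07:46 UTC
Rule 1/3 (JQQ, -09:45): 2021-11-03 18:37 UTC ≤ query < 2022-05-26 22:41 UTC
7·60 + 46 - 585 = -119 min
-119 = -1·1440 + 1321; 1321 = 22·60 + 1 → 22:01, 2021-11-06 - 1 day = 2021-11-05
→ 2021-11-05 22:01 JQQ

2021-11-05 22:01 JQQ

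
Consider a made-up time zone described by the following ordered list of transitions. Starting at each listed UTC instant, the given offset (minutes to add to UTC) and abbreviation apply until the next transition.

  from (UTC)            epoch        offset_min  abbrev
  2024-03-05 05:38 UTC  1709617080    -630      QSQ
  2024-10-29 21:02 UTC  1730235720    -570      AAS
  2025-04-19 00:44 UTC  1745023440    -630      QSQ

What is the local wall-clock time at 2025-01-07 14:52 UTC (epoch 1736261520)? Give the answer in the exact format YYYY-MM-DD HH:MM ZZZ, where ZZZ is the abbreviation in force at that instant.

Query: 2025-01-07 14:52 UTC
Rule 2/3 (AAS, -09:30): 2024-10-29 21:02 UTC ≤ query < 2025-04-19 00:44 UTC
14·60 + 52 - 570 = 322 min
322 = 0·1440 + 322; 322 = 5·60 + 22 → 05:22, same day
→ 2025-01-07 05:22 AAS

2025-01-07 05:22 AAS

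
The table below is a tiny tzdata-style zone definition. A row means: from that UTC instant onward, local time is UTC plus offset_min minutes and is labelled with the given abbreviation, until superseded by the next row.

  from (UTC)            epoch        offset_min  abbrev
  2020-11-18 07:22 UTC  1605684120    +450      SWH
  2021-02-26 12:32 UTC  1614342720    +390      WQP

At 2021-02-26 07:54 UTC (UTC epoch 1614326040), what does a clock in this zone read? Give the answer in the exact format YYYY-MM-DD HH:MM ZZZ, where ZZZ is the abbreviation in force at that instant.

2021-02-26 15:24 SWH

Query: 2021-02-26 07:54 UTC
Rule 1/2 (SWH, +07:30): 2020-11-18 07:22 UTC ≤ query < 2021-02-26 12:32 UTC
7·60 + 54 + 450 = 924 min
924 = 0·1440 + 924; 924 = 15·60 + 24 → 15:24, same day
→ 2021-02-26 15:24 SWH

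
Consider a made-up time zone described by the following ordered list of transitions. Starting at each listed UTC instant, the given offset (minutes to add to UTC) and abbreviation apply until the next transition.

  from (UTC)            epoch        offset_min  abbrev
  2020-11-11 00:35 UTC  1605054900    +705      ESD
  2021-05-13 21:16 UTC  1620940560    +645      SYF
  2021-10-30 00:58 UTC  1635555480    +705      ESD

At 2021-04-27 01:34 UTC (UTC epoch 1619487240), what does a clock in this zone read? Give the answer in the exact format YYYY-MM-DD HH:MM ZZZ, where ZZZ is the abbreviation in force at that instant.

2021-04-27 13:19 ESD

Query: 2021-04-27 01:34 UTC
Rule 1/3 (ESD, +11:45): 2020-11-11 00:35 UTC ≤ query < 2021-05-13 21:16 UTC
1·60 + 34 + 705 = 799 min
799 = 0·1440 + 799; 799 = 13·60 + 19 → 13:19, same day
→ 2021-04-27 13:19 ESD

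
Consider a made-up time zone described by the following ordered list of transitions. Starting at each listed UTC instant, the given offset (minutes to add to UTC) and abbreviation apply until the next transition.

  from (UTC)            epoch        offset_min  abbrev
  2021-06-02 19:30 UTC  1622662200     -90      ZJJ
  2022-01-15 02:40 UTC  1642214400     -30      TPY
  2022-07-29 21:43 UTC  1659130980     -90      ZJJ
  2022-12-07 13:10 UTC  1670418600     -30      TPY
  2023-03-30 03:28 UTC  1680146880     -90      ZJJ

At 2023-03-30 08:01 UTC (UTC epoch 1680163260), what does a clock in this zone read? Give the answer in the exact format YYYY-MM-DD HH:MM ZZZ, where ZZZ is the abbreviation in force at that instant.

Query: 2023-03-30 08:01 UTC
Rule 5/5 (ZJJ, -01:30): 2023-03-30 03:28 UTC ≤ query < +∞
8·60 + 1 - 90 = 391 min
391 = 0·1440 + 391; 391 = 6·60 + 31 → 06:31, same day
→ 2023-03-30 06:31 ZJJ

2023-03-30 06:31 ZJJ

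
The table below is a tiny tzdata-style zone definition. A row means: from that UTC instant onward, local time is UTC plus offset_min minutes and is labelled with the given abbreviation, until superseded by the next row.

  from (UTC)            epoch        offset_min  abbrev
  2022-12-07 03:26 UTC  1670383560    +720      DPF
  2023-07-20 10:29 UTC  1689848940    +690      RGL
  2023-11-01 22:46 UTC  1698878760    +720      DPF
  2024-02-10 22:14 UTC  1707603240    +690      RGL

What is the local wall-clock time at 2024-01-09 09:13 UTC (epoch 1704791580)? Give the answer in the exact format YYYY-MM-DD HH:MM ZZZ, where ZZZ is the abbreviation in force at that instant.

2024-01-09 21:13 DPF

Query: 2024-01-09 09:13 UTC
Rule 3/4 (DPF, +12:00): 2023-11-01 22:46 UTC ≤ query < 2024-02-10 22:14 UTC
9·60 + 13 + 720 = 1273 min
1273 = 0·1440 + 1273; 1273 = 21·60 + 13 → 21:13, same day
→ 2024-01-09 21:13 DPF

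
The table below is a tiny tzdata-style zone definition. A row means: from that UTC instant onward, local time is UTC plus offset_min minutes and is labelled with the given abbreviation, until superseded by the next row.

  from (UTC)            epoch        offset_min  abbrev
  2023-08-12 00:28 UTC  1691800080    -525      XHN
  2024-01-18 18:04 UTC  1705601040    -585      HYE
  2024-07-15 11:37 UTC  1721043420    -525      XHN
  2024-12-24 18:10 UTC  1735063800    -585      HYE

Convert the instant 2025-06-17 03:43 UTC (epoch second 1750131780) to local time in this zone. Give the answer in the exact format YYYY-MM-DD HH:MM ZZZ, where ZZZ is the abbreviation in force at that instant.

Query: 2025-06-17 03:43 UTC
Rule 4/4 (HYE, -09:45): 2024-12-24 18:10 UTC ≤ query < +∞
3·60 + 43 - 585 = -362 min
-362 = -1·1440 + 1078; 1078 = 17·60 + 58 → 17:58, 2025-06-17 - 1 day = 2025-06-16
→ 2025-06-16 17:58 HYE

2025-06-16 17:58 HYE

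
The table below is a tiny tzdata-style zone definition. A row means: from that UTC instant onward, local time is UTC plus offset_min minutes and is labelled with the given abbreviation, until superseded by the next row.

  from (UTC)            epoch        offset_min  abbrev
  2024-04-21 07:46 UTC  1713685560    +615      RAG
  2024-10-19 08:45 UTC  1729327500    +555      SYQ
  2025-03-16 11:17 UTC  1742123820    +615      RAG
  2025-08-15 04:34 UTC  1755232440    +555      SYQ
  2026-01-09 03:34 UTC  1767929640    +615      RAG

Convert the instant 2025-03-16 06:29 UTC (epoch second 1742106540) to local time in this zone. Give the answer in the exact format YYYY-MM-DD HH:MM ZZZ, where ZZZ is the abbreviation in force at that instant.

2025-03-16 15:44 SYQ

Query: 2025-03-16 06:29 UTC
Rule 2/5 (SYQ, +09:15): 2024-10-19 08:45 UTC ≤ query < 2025-03-16 11:17 UTC
6·60 + 29 + 555 = 944 min
944 = 0·1440 + 944; 944 = 15·60 + 44 → 15:44, same day
→ 2025-03-16 15:44 SYQ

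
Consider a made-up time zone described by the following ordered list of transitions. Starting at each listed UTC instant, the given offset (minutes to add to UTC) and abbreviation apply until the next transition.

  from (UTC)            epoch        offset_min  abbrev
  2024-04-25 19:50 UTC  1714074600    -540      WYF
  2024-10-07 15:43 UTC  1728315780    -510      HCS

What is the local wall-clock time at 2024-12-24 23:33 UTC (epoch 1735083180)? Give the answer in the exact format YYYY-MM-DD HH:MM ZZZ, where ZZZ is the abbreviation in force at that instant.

2024-12-24 15:03 HCS

Query: 2024-12-24 23:33 UTC
Rule 2/2 (HCS, -08:30): 2024-10-07 15:43 UTC ≤ query < +∞
23·60 + 33 - 510 = 903 min
903 = 0·1440 + 903; 903 = 15·60 + 3 → 15:03, same day
→ 2024-12-24 15:03 HCS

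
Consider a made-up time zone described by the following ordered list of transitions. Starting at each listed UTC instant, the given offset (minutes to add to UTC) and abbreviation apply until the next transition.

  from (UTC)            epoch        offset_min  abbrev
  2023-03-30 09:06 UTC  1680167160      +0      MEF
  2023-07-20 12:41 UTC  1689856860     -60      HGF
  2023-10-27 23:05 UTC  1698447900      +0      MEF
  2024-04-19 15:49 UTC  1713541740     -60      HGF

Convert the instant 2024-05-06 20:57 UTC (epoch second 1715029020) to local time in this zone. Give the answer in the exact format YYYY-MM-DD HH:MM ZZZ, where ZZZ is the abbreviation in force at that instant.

2024-05-06 19:57 HGF

Query: 2024-05-06 20:57 UTC
Rule 4/4 (HGF, -01:00): 2024-04-19 15:49 UTC ≤ query < +∞
20·60 + 57 - 60 = 1197 min
1197 = 0·1440 + 1197; 1197 = 19·60 + 57 → 19:57, same day
→ 2024-05-06 19:57 HGF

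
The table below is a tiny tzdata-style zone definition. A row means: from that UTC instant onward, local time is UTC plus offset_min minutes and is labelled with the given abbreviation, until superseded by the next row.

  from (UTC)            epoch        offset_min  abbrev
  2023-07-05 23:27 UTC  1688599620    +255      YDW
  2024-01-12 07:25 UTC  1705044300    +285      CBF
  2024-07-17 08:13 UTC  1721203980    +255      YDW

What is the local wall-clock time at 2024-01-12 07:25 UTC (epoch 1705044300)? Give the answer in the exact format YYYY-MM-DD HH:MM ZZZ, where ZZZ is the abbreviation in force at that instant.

2024-01-12 12:10 CBF

Query: 2024-01-12 07:25 UTC
Rule 2/3 (CBF, +04:45): 2024-01-12 07:25 UTC ≤ query < 2024-07-17 08:13 UTC
7·60 + 25 + 285 = 730 min
730 = 0·1440 + 730; 730 = 12·60 + 10 → 12:10, same day
→ 2024-01-12 12:10 CBF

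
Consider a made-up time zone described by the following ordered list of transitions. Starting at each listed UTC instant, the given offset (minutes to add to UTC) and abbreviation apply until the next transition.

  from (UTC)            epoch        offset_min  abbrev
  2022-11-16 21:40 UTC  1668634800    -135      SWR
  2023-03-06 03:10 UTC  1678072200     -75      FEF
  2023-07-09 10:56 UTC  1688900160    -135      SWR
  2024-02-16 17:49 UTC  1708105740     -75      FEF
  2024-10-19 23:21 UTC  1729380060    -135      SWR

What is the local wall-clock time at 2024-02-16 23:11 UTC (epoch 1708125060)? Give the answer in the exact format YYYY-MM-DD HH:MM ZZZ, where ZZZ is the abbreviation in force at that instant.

2024-02-16 21:56 FEF

Query: 2024-02-16 23:11 UTC
Rule 4/5 (FEF, -01:15): 2024-02-16 17:49 UTC ≤ query < 2024-10-19 23:21 UTC
23·60 + 11 - 75 = 1316 min
1316 = 0·1440 + 1316; 1316 = 21·60 + 56 → 21:56, same day
→ 2024-02-16 21:56 FEF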